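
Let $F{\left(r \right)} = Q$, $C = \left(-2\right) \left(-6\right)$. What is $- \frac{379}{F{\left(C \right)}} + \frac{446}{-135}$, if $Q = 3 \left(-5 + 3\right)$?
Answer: $\frac{16163}{270} \approx 59.863$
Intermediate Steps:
$C = 12$
$Q = -6$ ($Q = 3 \left(-2\right) = -6$)
$F{\left(r \right)} = -6$
$- \frac{379}{F{\left(C \right)}} + \frac{446}{-135} = - \frac{379}{-6} + \frac{446}{-135} = \left(-379\right) \left(- \frac{1}{6}\right) + 446 \left(- \frac{1}{135}\right) = \frac{379}{6} - \frac{446}{135} = \frac{16163}{270}$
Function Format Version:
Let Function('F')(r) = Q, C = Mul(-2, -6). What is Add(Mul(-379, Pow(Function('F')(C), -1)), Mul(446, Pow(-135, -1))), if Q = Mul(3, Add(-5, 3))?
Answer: Rational(16163, 270) ≈ 59.863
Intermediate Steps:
C = 12
Q = -6 (Q = Mul(3, -2) = -6)
Function('F')(r) = -6
Add(Mul(-379, Pow(Function('F')(C), -1)), Mul(446, Pow(-135, -1))) = Add(Mul(-379, Pow(-6, -1)), Mul(446, Pow(-135, -1))) = Add(Mul(-379, Rational(-1, 6)), Mul(446, Rational(-1, 135))) = Add(Rational(379, 6), Rational(-446, 135)) = Rational(16163, 270)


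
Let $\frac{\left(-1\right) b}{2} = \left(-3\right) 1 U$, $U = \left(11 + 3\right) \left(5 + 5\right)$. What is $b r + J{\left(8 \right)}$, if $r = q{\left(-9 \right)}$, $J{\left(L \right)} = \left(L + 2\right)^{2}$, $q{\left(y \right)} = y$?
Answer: $-7460$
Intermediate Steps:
$U = 140$ ($U = 14 \cdot 10 = 140$)
$J{\left(L \right)} = \left(2 + L\right)^{2}$
$r = -9$
$b = 840$ ($b = - 2 \left(-3\right) 1 \cdot 140 = - 2 \left(\left(-3\right) 140\right) = \left(-2\right) \left(-420\right) = 840$)
$b r + J{\left(8 \right)} = 840 \left(-9\right) + \left(2 + 8\right)^{2} = -7560 + 10^{2} = -7560 + 100 = -7460$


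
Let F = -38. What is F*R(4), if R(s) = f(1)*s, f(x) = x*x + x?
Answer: -304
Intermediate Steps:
f(x) = x + x² (f(x) = x² + x = x + x²)
R(s) = 2*s (R(s) = (1*(1 + 1))*s = (1*2)*s = 2*s)
F*R(4) = -76*4 = -38*8 = -304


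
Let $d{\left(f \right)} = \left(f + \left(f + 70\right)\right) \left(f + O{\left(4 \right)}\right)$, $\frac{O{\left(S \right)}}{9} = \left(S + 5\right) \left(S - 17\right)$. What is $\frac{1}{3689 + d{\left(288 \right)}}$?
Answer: $- \frac{1}{490501} \approx -2.0387 \cdot 10^{-6}$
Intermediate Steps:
$O{\left(S \right)} = 9 \left(-17 + S\right) \left(5 + S\right)$ ($O{\left(S \right)} = 9 \left(S + 5\right) \left(S - 17\right) = 9 \left(5 + S\right) \left(-17 + S\right) = 9 \left(-17 + S\right) \left(5 + S\right)$)
$d{\left(f \right)} = \left(-1053 + f\right) \left(70 + 2 f\right)$ ($d{\left(f \right)} = \left(f + \left(f + 70\right)\right) \left(f - \left(1197 - 144\right)\right) = \left(f + \left(70 + f\right)\right) \left(f - 1053\right) = \left(70 + 2 f\right) \left(f - 1053\right) = \left(70 + 2 f\right) \left(-1053 + f\right) = \left(-1053 + f\right) \left(70 + 2 f\right)$)
$\frac{1}{3689 + d{\left(288 \right)}} = \frac{1}{3689 - \left(660078 - 165888\right)} = \frac{1}{3689 - 494190} = \frac{1}{-490501} = - \frac{1}{490501}$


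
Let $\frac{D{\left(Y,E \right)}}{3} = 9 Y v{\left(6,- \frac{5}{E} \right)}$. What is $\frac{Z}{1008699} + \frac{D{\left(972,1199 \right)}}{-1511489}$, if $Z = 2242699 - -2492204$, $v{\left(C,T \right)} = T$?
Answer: $\frac{2860360056120871}{609346764643463} \approx 4.6941$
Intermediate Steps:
$D{\left(Y,E \right)} = - \frac{135 Y}{E}$ ($D{\left(Y,E \right)} = 3 \cdot 9 Y \left(- \frac{5}{E}\right) = 3 \left(- \frac{45 Y}{E}\right) = - \frac{135 Y}{E}$)
$Z = 4734903$ ($Z = 2242699 + 2492204 = 4734903$)
$\frac{Z}{1008699} + \frac{D{\left(972,1199 \right)}}{-1511489} = \frac{4734903}{1008699} + \frac{\left(-135\right) 972 \cdot \frac{1}{1199}}{-1511489} = 4734903 \cdot \frac{1}{1008699} + \left(-135\right) 972 \cdot \frac{1}{1199} \left(- \frac{1}{1511489}\right) = \frac{1578301}{336233} - - \frac{131220}{1812275311} = \frac{1578301}{336233} + \frac{131220}{1812275311} = \frac{2860360056120871}{609346764643463}$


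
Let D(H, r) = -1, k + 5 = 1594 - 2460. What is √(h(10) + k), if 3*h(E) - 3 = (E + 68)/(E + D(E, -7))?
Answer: 2*I*√1951/3 ≈ 29.447*I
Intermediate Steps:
k = -871 (k = -5 + (1594 - 2460) = -5 - 866 = -871)
h(E) = 1 + (68 + E)/(3*(-1 + E)) (h(E) = 1 + ((E + 68)/(E - 1))/3 = 1 + ((68 + E)/(-1 + E))/3 = 1 + (68 + E)/(3*(-1 + E)))
√(h(10) + k) = √((65 + 4*10)/(3*(-1 + 10)) - 871) = √((⅓)*(65 + 40)/9 - 871) = √((⅓)*(⅑)*105 - 871) = √(35/9 - 871) = √(-7804/9) = 2*I*√1951/3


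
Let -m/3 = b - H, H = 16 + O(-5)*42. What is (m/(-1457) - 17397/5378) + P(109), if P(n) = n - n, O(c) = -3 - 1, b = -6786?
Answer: -4270335/252766 ≈ -16.894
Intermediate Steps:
O(c) = -4
P(n) = 0
H = -152 (H = 16 - 4*42 = 16 - 168 = -152)
m = 19902 (m = -3*(-6786 - 1*(-152)) = -3*(-6786 + 152) = -3*(-6634) = 19902)
(m/(-1457) - 17397/5378) + P(109) = (19902/(-1457) - 17397/5378) + 0 = (19902*(-1/1457) - 17397*1/5378) + 0 = (-642/47 - 17397/5378) + 0 = -4270335/252766 + 0 = -4270335/252766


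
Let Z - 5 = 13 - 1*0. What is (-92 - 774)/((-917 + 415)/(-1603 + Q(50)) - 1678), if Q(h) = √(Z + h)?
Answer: 27450194777/53178787792 + 108683*√17/904039392464 ≈ 0.51619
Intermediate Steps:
Z = 18 (Z = 5 + (13 - 1*0) = 5 + (13 + 0) = 5 + 13 = 18)
Q(h) = √(18 + h)
(-92 - 774)/((-917 + 415)/(-1603 + Q(50)) - 1678) = (-92 - 774)/((-917 + 415)/(-1603 + √(18 + 50)) - 1678) = -866/(-502/(-1603 + √68) - 1678) = -866/(-502/(-1603 + 2*√17) - 1678) = -866/(-1678 - 502/(-1603 + 2*√17))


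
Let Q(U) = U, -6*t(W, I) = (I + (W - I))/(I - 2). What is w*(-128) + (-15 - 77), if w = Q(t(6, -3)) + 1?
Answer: -1228/5 ≈ -245.60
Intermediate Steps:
t(W, I) = -W/(6*(-2 + I)) (t(W, I) = -(I + (W - I))/(6*(I - 2)) = -W/(6*(-2 + I)))
w = 6/5 (w = -1*6/(-12 + 6*(-3)) + 1 = -1*6/(-12 - 18) + 1 = -1*6/(-30) + 1 = -1*6*(-1/30) + 1 = 1/5 + 1 = 6/5 ≈ 1.2000)
w*(-128) + (-15 - 77) = (6/5)*(-128) + (-15 - 77) = -768/5 - 92 = -1228/5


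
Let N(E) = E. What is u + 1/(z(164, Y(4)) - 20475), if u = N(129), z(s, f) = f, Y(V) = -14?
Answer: 2643080/20489 ≈ 129.00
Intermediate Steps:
u = 129
u + 1/(z(164, Y(4)) - 20475) = 129 + 1/(-14 - 20475) = 129 + 1/(-20489) = 129 - 1/20489 = 2643080/20489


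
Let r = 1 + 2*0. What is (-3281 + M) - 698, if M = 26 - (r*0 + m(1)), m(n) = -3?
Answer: -3950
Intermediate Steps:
r = 1 (r = 1 + 0 = 1)
M = 29 (M = 26 - (1*0 - 3) = 26 - (0 - 3) = 26 - 1*(-3) = 26 + 3 = 29)
(-3281 + M) - 698 = (-3281 + 29) - 698 = -3252 - 698 = -3950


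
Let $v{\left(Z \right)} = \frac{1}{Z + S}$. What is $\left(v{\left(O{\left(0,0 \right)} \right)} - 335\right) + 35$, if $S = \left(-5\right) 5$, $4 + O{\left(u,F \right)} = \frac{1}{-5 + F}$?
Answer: $- \frac{43805}{146} \approx -300.03$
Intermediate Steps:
$O{\left(u,F \right)} = -4 + \frac{1}{-5 + F}$
$S = -25$
$v{\left(Z \right)} = \frac{1}{-25 + Z}$ ($v{\left(Z \right)} = \frac{1}{Z - 25} = \frac{1}{-25 + Z}$)
$\left(v{\left(O{\left(0,0 \right)} \right)} - 335\right) + 35 = \left(\frac{1}{-25 + \frac{21 - 0}{-5 + 0}} - 335\right) + 35 = \left(\frac{1}{-25 + \frac{21 + 0}{-5}} - 335\right) + 35 = \left(\frac{1}{-25 - \frac{21}{5}} - 335\right) + 35 = \left(\frac{1}{- \frac{146}{5}} - 335\right) + 35 = \left(- \frac{5}{146} - 335\right) + 35 = - \frac{48915}{146} + 35 = - \frac{43805}{146}$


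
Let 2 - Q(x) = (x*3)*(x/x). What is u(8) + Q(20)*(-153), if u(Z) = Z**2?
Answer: 8938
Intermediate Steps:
Q(x) = 2 - 3*x (Q(x) = 2 - x*3*x/x = 2 - 3*x)
u(8) + Q(20)*(-153) = 8**2 + (2 - 3*20)*(-153) = 64 + (2 - 60)*(-153) = 64 - 58*(-153) = 64 + 8874 = 8938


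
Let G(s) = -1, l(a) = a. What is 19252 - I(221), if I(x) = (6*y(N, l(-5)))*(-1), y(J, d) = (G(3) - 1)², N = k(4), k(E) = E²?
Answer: 19276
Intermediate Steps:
N = 16 (N = 4² = 16)
y(J, d) = 4 (y(J, d) = (-1 - 1)² = (-2)² = 4)
I(x) = -24 (I(x) = (6*4)*(-1) = 24*(-1) = -24)
19252 - I(221) = 19252 - 1*(-24) = 19252 + 24 = 19276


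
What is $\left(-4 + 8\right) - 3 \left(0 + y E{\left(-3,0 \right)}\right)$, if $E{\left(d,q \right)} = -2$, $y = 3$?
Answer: $22$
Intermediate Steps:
$\left(-4 + 8\right) - 3 \left(0 + y E{\left(-3,0 \right)}\right) = \left(-4 + 8\right) - 3 \left(0 + 3 \left(-2\right)\right) = 4 - 3 \left(0 - 6\right) = 4 - -18 = 4 + 18 = 22$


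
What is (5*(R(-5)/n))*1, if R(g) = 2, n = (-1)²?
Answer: 10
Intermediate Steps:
n = 1
(5*(R(-5)/n))*1 = (5*(2/1))*1 = (5*(2*1))*1 = (5*2)*1 = 10*1 = 10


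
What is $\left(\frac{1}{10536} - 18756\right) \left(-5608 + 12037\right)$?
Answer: $- \frac{423485119745}{3512} \approx -1.2058 \cdot 10^{8}$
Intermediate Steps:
$\left(\frac{1}{10536} - 18756\right) \left(-5608 + 12037\right) = \left(\frac{1}{10536} - 18756\right) 6429 = \left(- \frac{197613215}{10536}\right) 6429 = - \frac{423485119745}{3512}$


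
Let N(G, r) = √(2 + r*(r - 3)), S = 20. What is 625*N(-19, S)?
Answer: 1875*√38 ≈ 11558.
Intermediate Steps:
N(G, r) = √(2 + r*(-3 + r))
625*N(-19, S) = 625*√(2 + 20² - 3*20) = 625*√(2 + 400 - 60) = 625*√342 = 625*(3*√38) = 1875*√38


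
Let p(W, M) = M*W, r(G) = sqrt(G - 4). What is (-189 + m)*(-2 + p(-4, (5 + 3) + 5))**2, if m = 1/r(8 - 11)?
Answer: -551124 - 2916*I*sqrt(7)/7 ≈ -5.5112e+5 - 1102.1*I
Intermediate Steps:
r(G) = sqrt(-4 + G)
m = -I*sqrt(7)/7 (m = 1/(sqrt(-4 + (8 - 11))) = 1/(sqrt(-4 - 3)) = 1/(sqrt(-7)) = 1/(I*sqrt(7)) = -I*sqrt(7)/7 ≈ -0.37796*I)
(-189 + m)*(-2 + p(-4, (5 + 3) + 5))**2 = (-189 - I*sqrt(7)/7)*(-2 + ((5 + 3) + 5)*(-4))**2 = (-189 - I*sqrt(7)/7)*(-2 + (8 + 5)*(-4))**2 = (-189 - I*sqrt(7)/7)*(-2 + 13*(-4))**2 = (-189 - I*sqrt(7)/7)*(-2 - 52)**2 = (-189 - I*sqrt(7)/7)*(-54)**2 = (-189 - I*sqrt(7)/7)*2916 = -551124 - 2916*I*sqrt(7)/7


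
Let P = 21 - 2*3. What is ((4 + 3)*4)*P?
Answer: 420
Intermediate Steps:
P = 15 (P = 21 - 6 = 15)
((4 + 3)*4)*P = ((4 + 3)*4)*15 = (7*4)*15 = 28*15 = 420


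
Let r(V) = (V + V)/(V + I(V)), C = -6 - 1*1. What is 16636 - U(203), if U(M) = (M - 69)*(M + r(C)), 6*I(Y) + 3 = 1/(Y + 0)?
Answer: -854412/79 ≈ -10815.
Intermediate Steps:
I(Y) = -½ + 1/(6*Y) (I(Y) = -½ + 1/(6*(Y + 0)) = -½ + 1/(6*Y))
C = -7 (C = -6 - 1 = -7)
r(V) = 2*V/(V + (1 - 3*V)/(6*V)) (r(V) = (V + V)/(V + (1 - 3*V)/(6*V)) = (2*V)/(V + (1 - 3*V)/(6*V)) = 2*V/(V + (1 - 3*V)/(6*V)))
U(M) = (-69 + M)*(147/79 + M) (U(M) = (M - 69)*(M + 12*(-7)²/(1 - 3*(-7) + 6*(-7)²)) = (-69 + M)*(M + 12*49/(1 + 21 + 6*49)) = (-69 + M)*(M + 12*49/(1 + 21 + 294)) = (-69 + M)*(M + 12*49/316) = (-69 + M)*(M + 12*49*(1/316)) = (-69 + M)*(M + 147/79) = (-69 + M)*(147/79 + M))
16636 - U(203) = 16636 - (-10143/79 + 203² - 5304/79*203) = 16636 - (-10143/79 + 41209 - 1076712/79) = 16636 - 1*2168656/79 = 16636 - 2168656/79 = -854412/79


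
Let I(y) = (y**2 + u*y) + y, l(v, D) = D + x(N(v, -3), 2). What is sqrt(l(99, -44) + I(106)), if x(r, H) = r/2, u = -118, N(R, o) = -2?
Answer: I*sqrt(1211) ≈ 34.799*I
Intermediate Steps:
x(r, H) = r/2 (x(r, H) = r*(1/2) = r/2)
l(v, D) = -1 + D (l(v, D) = D + (1/2)*(-2) = D - 1 = -1 + D)
I(y) = y**2 - 117*y (I(y) = (y**2 - 118*y) + y = y**2 - 117*y)
sqrt(l(99, -44) + I(106)) = sqrt((-1 - 44) + 106*(-117 + 106)) = sqrt(-45 + 106*(-11)) = sqrt(-45 - 1166) = sqrt(-1211) = I*sqrt(1211)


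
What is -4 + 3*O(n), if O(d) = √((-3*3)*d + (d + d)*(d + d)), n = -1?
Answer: -4 + 3*√13 ≈ 6.8167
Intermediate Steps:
O(d) = √(-9*d + 4*d²) (O(d) = √(-9*d + (2*d)*(2*d)) = √(-9*d + 4*d²))
-4 + 3*O(n) = -4 + 3*√(-(-9 + 4*(-1))) = -4 + 3*√(-(-9 - 4)) = -4 + 3*√(-1*(-13)) = -4 + 3*√13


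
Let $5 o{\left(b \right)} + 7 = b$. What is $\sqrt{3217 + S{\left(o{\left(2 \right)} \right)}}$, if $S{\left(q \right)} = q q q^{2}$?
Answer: $\sqrt{3218} \approx 56.727$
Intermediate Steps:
$o{\left(b \right)} = - \frac{7}{5} + \frac{b}{5}$
$S{\left(q \right)} = q^{4}$ ($S{\left(q \right)} = q^{2} q^{2} = q^{4}$)
$\sqrt{3217 + S{\left(o{\left(2 \right)} \right)}} = \sqrt{3217 + \left(- \frac{7}{5} + \frac{1}{5} \cdot 2\right)^{4}} = \sqrt{3217 + \left(- \frac{7}{5} + \frac{2}{5}\right)^{4}} = \sqrt{3217 + \left(-1\right)^{4}} = \sqrt{3217 + 1} = \sqrt{3218}$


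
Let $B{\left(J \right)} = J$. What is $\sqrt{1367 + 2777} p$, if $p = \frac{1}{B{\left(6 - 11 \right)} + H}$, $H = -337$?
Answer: $- \frac{2 \sqrt{259}}{171} \approx -0.18823$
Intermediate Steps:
$p = - \frac{1}{342}$ ($p = \frac{1}{\left(6 - 11\right) - 337} = \frac{1}{-5 - 337} = \frac{1}{-342} = - \frac{1}{342} \approx -0.002924$)
$\sqrt{1367 + 2777} p = \sqrt{1367 + 2777} \left(- \frac{1}{342}\right) = \sqrt{4144} \left(- \frac{1}{342}\right) = 4 \sqrt{259} \left(- \frac{1}{342}\right) = - \frac{2 \sqrt{259}}{171}$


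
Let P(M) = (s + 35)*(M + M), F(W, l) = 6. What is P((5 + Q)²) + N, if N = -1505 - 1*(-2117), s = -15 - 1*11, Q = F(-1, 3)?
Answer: 2790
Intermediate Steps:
Q = 6
s = -26 (s = -15 - 11 = -26)
P(M) = 18*M (P(M) = (-26 + 35)*(M + M) = 9*(2*M) = 18*M)
N = 612 (N = -1505 + 2117 = 612)
P((5 + Q)²) + N = 18*(5 + 6)² + 612 = 18*11² + 612 = 18*121 + 612 = 2178 + 612 = 2790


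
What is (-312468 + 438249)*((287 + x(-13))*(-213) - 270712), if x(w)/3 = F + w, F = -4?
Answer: -40373185380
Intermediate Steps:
x(w) = -12 + 3*w (x(w) = 3*(-4 + w) = -12 + 3*w)
(-312468 + 438249)*((287 + x(-13))*(-213) - 270712) = (-312468 + 438249)*((287 + (-12 + 3*(-13)))*(-213) - 270712) = 125781*((287 + (-12 - 39))*(-213) - 270712) = 125781*((287 - 51)*(-213) - 270712) = 125781*(236*(-213) - 270712) = 125781*(-50268 - 270712) = 125781*(-320980) = -40373185380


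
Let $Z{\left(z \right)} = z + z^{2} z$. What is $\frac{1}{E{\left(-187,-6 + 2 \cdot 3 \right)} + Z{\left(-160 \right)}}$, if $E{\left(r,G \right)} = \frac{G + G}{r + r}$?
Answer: $- \frac{1}{4096160} \approx -2.4413 \cdot 10^{-7}$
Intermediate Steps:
$E{\left(r,G \right)} = \frac{G}{r}$ ($E{\left(r,G \right)} = \frac{2 G}{2 r} = 2 G \frac{1}{2 r} = \frac{G}{r}$)
$Z{\left(z \right)} = z + z^{3}$
$\frac{1}{E{\left(-187,-6 + 2 \cdot 3 \right)} + Z{\left(-160 \right)}} = \frac{1}{\frac{-6 + 2 \cdot 3}{-187} + \left(-160 + \left(-160\right)^{3}\right)} = \frac{1}{\left(-6 + 6\right) \left(- \frac{1}{187}\right) - 4096160} = \frac{1}{0 \left(- \frac{1}{187}\right) - 4096160} = \frac{1}{0 - 4096160} = \frac{1}{-4096160} = - \frac{1}{4096160}$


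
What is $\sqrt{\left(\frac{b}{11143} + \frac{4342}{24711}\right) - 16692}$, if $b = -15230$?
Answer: $\frac{2 i \sqrt{316420254386663744955}}{275354673} \approx 129.2 i$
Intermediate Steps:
$\sqrt{\left(\frac{b}{11143} + \frac{4342}{24711}\right) - 16692} = \sqrt{\left(- \frac{15230}{11143} + \frac{4342}{24711}\right) - 16692} = \sqrt{- \frac{327965624}{275354673} - 16692} = \sqrt{- \frac{4596548167340}{275354673}} = \frac{2 i \sqrt{316420254386663744955}}{275354673}$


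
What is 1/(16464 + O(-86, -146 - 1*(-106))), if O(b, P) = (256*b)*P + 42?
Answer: 1/897146 ≈ 1.1146e-6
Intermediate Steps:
O(b, P) = 42 + 256*P*b (O(b, P) = 256*P*b + 42 = 42 + 256*P*b)
1/(16464 + O(-86, -146 - 1*(-106))) = 1/(16464 + (42 + 256*(-146 - 1*(-106))*(-86))) = 1/(16464 + (42 + 256*(-146 + 106)*(-86))) = 1/(16464 + (42 + 256*(-40)*(-86))) = 1/(16464 + (42 + 880640)) = 1/(16464 + 880682) = 1/897146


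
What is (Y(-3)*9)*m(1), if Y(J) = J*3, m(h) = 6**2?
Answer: -2916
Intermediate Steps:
m(h) = 36
Y(J) = 3*J
(Y(-3)*9)*m(1) = ((3*(-3))*9)*36 = -9*9*36 = -81*36 = -2916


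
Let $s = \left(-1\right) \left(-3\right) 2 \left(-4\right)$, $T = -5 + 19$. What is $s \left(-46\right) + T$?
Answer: $1118$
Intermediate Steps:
$T = 14$
$s = -24$ ($s = 3 \cdot 2 \left(-4\right) = 6 \left(-4\right) = -24$)
$s \left(-46\right) + T = \left(-24\right) \left(-46\right) + 14 = 1104 + 14 = 1118$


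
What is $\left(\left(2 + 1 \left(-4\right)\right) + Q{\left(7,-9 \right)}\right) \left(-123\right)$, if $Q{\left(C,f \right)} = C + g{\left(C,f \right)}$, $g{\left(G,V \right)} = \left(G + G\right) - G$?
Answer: $-1476$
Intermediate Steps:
$g{\left(G,V \right)} = G$ ($g{\left(G,V \right)} = 2 G - G = G$)
$Q{\left(C,f \right)} = 2 C$ ($Q{\left(C,f \right)} = C + C = 2 C$)
$\left(\left(2 + 1 \left(-4\right)\right) + Q{\left(7,-9 \right)}\right) \left(-123\right) = \left(\left(2 + 1 \left(-4\right)\right) + 2 \cdot 7\right) \left(-123\right) = \left(\left(2 - 4\right) + 14\right) \left(-123\right) = \left(-2 + 14\right) \left(-123\right) = 12 \left(-123\right) = -1476$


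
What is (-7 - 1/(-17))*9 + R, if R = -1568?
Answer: -27718/17 ≈ -1630.5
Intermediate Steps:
(-7 - 1/(-17))*9 + R = (-7 - 1/(-17))*9 - 1568 = (-7 - 1*(-1/17))*9 - 1568 = (-7 + 1/17)*9 - 1568 = -118/17*9 - 1568 = -1062/17 - 1568 = -27718/17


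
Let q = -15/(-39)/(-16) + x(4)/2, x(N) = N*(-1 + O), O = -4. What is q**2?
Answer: 4347225/43264 ≈ 100.48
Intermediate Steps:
x(N) = -5*N (x(N) = N*(-1 - 4) = N*(-5) = -5*N)
q = -2085/208 (q = -15/(-39)/(-16) - 5*4/2 = -15*(-1/39)*(-1/16) - 20*1/2 = (5/13)*(-1/16) - 10 = -5/208 - 10 = -2085/208 ≈ -10.024)
q**2 = (-2085/208)**2 = 4347225/43264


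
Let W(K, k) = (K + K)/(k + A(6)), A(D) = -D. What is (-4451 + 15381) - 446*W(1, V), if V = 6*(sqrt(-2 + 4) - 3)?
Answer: 230422/21 + 223*sqrt(2)/21 ≈ 10988.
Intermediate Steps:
V = -18 + 6*sqrt(2) (V = 6*(sqrt(2) - 3) = 6*(-3 + sqrt(2)) = -18 + 6*sqrt(2) ≈ -9.5147)
W(K, k) = 2*K/(-6 + k) (W(K, k) = (K + K)/(k - 1*6) = (2*K)/(k - 6) = (2*K)/(-6 + k) = 2*K/(-6 + k))
(-4451 + 15381) - 446*W(1, V) = (-4451 + 15381) - 892/(-6 + (-18 + 6*sqrt(2))) = 10930 - 892/(-24 + 6*sqrt(2))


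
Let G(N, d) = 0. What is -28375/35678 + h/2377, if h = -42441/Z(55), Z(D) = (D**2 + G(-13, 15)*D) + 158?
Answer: -72066401541/89979808966 ≈ -0.80092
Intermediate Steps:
Z(D) = 158 + D**2 (Z(D) = (D**2 + 0*D) + 158 = (D**2 + 0) + 158 = D**2 + 158 = 158 + D**2)
h = -14147/1061 (h = -42441/(158 + 55**2) = -42441/(158 + 3025) = -42441/3183 = -42441*1/3183 = -14147/1061 ≈ -13.334)
-28375/35678 + h/2377 = -28375/35678 - 14147/1061/2377 = -28375*1/35678 - 14147/1061*1/2377 = -28375/35678 - 14147/2521997 = -72066401541/89979808966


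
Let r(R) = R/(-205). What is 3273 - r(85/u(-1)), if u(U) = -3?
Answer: 402562/123 ≈ 3272.9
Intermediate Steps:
r(R) = -R/205 (r(R) = R*(-1/205) = -R/205)
3273 - r(85/u(-1)) = 3273 - (-1)*85/(-3)/205 = 3273 - (-1)*85*(-1/3)/205 = 3273 - (-1)*(-85)/(205*3) = 3273 - 1*17/123 = 3273 - 17/123 = 402562/123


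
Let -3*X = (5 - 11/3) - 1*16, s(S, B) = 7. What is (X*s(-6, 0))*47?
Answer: 14476/9 ≈ 1608.4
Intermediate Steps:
X = 44/9 (X = -((5 - 11/3) - 1*16)/3 = -((5 - 11*1/3) - 16)/3 = -((5 - 11/3) - 16)/3 = -(4/3 - 16)/3 = -1/3*(-44/3) = 44/9 ≈ 4.8889)
(X*s(-6, 0))*47 = ((44/9)*7)*47 = (308/9)*47 = 14476/9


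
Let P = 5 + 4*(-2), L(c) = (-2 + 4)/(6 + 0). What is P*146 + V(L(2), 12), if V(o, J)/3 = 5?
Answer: -423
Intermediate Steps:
L(c) = ⅓ (L(c) = 2/6 = 2*(⅙) = ⅓)
V(o, J) = 15 (V(o, J) = 3*5 = 15)
P = -3 (P = 5 - 8 = -3)
P*146 + V(L(2), 12) = -3*146 + 15 = -438 + 15 = -423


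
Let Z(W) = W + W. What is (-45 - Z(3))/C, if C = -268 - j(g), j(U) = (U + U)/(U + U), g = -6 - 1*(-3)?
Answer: 51/269 ≈ 0.18959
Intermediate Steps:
g = -3 (g = -6 + 3 = -3)
j(U) = 1 (j(U) = (2*U)/((2*U)) = (2*U)*(1/(2*U)) = 1)
C = -269 (C = -268 - 1*1 = -268 - 1 = -269)
Z(W) = 2*W
(-45 - Z(3))/C = (-45 - 2*3)/(-269) = (-45 - 1*6)*(-1/269) = (-45 - 6)*(-1/269) = -51*(-1/269) = 51/269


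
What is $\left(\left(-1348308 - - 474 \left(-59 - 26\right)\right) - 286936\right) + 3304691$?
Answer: $1629157$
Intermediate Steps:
$\left(\left(-1348308 - - 474 \left(-59 - 26\right)\right) - 286936\right) + 3304691 = \left(\left(-1348308 - \left(-474\right) \left(-85\right)\right) - 286936\right) + 3304691 = \left(\left(-1348308 - 40290\right) - 286936\right) + 3304691 = \left(-1388598 - 286936\right) + 3304691 = -1675534 + 3304691 = 1629157$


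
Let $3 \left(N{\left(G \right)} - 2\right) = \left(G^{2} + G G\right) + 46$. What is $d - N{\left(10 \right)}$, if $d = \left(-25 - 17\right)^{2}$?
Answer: $1680$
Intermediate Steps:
$N{\left(G \right)} = \frac{52}{3} + \frac{2 G^{2}}{3}$ ($N{\left(G \right)} = 2 + \frac{\left(G^{2} + G G\right) + 46}{3} = 2 + \frac{\left(G^{2} + G^{2}\right) + 46}{3} = 2 + \frac{2 G^{2} + 46}{3} = 2 + \frac{46 + 2 G^{2}}{3} = 2 + \left(\frac{46}{3} + \frac{2 G^{2}}{3}\right) = \frac{52}{3} + \frac{2 G^{2}}{3}$)
$d = 1764$ ($d = \left(-42\right)^{2} = 1764$)
$d - N{\left(10 \right)} = 1764 - \left(\frac{52}{3} + \frac{2 \cdot 10^{2}}{3}\right) = 1764 - \left(\frac{52}{3} + \frac{2}{3} \cdot 100\right) = 1764 - \left(\frac{52}{3} + \frac{200}{3}\right) = 1764 - 84 = 1680$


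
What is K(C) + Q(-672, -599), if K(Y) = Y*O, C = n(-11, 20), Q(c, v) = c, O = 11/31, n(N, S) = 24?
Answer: -20568/31 ≈ -663.48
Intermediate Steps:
O = 11/31 (O = 11*(1/31) = 11/31 ≈ 0.35484)
C = 24
K(Y) = 11*Y/31 (K(Y) = Y*(11/31) = 11*Y/31)
K(C) + Q(-672, -599) = (11/31)*24 - 672 = 264/31 - 672 = -20568/31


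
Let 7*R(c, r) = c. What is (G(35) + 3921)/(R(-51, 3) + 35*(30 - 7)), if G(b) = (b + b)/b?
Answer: 27461/5584 ≈ 4.9178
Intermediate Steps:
R(c, r) = c/7
G(b) = 2 (G(b) = (2*b)/b = 2)
(G(35) + 3921)/(R(-51, 3) + 35*(30 - 7)) = (2 + 3921)/((1/7)*(-51) + 35*(30 - 7)) = 3923/(-51/7 + 35*23) = 3923/(-51/7 + 805) = 3923/(5584/7) = 3923*(7/5584) = 27461/5584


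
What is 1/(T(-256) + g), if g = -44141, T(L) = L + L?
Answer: -1/44653 ≈ -2.2395e-5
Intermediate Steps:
T(L) = 2*L
1/(T(-256) + g) = 1/(2*(-256) - 44141) = 1/(-512 - 44141) = 1/(-44653) = -1/44653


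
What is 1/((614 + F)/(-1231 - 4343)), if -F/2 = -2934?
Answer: -2787/3241 ≈ -0.85992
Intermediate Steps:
F = 5868 (F = -2*(-2934) = 5868)
1/((614 + F)/(-1231 - 4343)) = 1/((614 + 5868)/(-1231 - 4343)) = 1/(6482/(-5574)) = 1/(6482*(-1/5574)) = 1/(-3241/2787) = -2787/3241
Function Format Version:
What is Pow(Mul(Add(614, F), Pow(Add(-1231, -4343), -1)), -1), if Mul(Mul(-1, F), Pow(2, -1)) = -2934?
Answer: Rational(-2787, 3241) ≈ -0.85992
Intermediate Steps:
F = 5868 (F = Mul(-2, -2934) = 5868)
Pow(Mul(Add(614, F), Pow(Add(-1231, -4343), -1)), -1) = Pow(Mul(Add(614, 5868), Pow(Add(-1231, -4343), -1)), -1) = Pow(Mul(6482, Pow(-5574, -1)), -1) = Pow(Mul(6482, Rational(-1, 5574)), -1) = Pow(Rational(-3241, 2787), -1) = Rational(-2787, 3241)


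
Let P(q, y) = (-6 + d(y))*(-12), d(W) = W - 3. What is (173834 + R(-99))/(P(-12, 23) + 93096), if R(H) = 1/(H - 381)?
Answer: 83440319/44605440 ≈ 1.8706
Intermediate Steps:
d(W) = -3 + W
P(q, y) = 108 - 12*y (P(q, y) = (-6 + (-3 + y))*(-12) = (-9 + y)*(-12) = 108 - 12*y)
R(H) = 1/(-381 + H)
(173834 + R(-99))/(P(-12, 23) + 93096) = (173834 + 1/(-381 - 99))/((108 - 12*23) + 93096) = (173834 + 1/(-480))/((108 - 276) + 93096) = (173834 - 1/480)/(-168 + 93096) = (83440319/480)/92928 = (83440319/480)*(1/92928) = 83440319/44605440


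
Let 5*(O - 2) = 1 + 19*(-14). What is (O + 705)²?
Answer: 427716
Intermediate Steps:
O = -51 (O = 2 + (1 + 19*(-14))/5 = 2 + (1 - 266)/5 = 2 + (⅕)*(-265) = 2 - 53 = -51)
(O + 705)² = (-51 + 705)² = 654² = 427716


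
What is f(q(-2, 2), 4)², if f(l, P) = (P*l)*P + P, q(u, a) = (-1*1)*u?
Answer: 1296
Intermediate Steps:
q(u, a) = -u
f(l, P) = P + l*P² (f(l, P) = l*P² + P = P + l*P²)
f(q(-2, 2), 4)² = (4*(1 + 4*(-1*(-2))))² = (4*(1 + 4*2))² = (4*(1 + 8))² = (4*9)² = 36² = 1296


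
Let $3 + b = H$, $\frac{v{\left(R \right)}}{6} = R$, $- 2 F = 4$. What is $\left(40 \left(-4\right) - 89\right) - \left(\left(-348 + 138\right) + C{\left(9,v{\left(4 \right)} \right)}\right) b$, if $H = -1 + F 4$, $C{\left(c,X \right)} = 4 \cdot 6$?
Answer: $-2481$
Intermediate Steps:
$F = -2$ ($F = \left(- \frac{1}{2}\right) 4 = -2$)
$v{\left(R \right)} = 6 R$
$C{\left(c,X \right)} = 24$
$H = -9$ ($H = -1 - 8 = -9$)
$b = -12$ ($b = -3 - 9 = -12$)
$\left(40 \left(-4\right) - 89\right) - \left(\left(-348 + 138\right) + C{\left(9,v{\left(4 \right)} \right)}\right) b = \left(40 \left(-4\right) - 89\right) - \left(\left(-348 + 138\right) + 24\right) \left(-12\right) = \left(-160 - 89\right) - \left(-210 + 24\right) \left(-12\right) = -249 - \left(-186\right) \left(-12\right) = -249 - 2232 = -2481$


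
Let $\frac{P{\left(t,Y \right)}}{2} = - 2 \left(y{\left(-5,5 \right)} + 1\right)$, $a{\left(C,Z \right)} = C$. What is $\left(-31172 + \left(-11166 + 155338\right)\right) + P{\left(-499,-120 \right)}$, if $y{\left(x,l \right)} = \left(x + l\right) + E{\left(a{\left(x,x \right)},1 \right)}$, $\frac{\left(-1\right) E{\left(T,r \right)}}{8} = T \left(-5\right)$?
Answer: $113796$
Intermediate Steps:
$E{\left(T,r \right)} = 40 T$ ($E{\left(T,r \right)} = - 8 T \left(-5\right) = - 8 \left(- 5 T\right) = 40 T$)
$y{\left(x,l \right)} = l + 41 x$ ($y{\left(x,l \right)} = \left(x + l\right) + 40 x = \left(l + x\right) + 40 x = l + 41 x$)
$P{\left(t,Y \right)} = 796$ ($P{\left(t,Y \right)} = 2 \left(- 2 \left(\left(5 + 41 \left(-5\right)\right) + 1\right)\right) = 2 \left(- 2 \left(\left(5 - 205\right) + 1\right)\right) = 2 \left(- 2 \left(-200 + 1\right)\right) = 2 \left(\left(-2\right) \left(-199\right)\right) = 2 \cdot 398 = 796$)
$\left(-31172 + \left(-11166 + 155338\right)\right) + P{\left(-499,-120 \right)} = \left(-31172 + \left(-11166 + 155338\right)\right) + 796 = \left(-31172 + 144172\right) + 796 = 113000 + 796 = 113796$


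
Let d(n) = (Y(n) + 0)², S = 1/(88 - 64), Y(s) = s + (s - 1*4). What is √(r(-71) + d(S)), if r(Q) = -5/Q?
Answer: √11186689/852 ≈ 3.9256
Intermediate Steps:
Y(s) = -4 + 2*s (Y(s) = s + (s - 4) = s + (-4 + s) = -4 + 2*s)
S = 1/24 ≈ 0.041667
d(n) = (-4 + 2*n)² (d(n) = ((-4 + 2*n) + 0)² = (-4 + 2*n)²)
√(r(-71) + d(S)) = √(-5/(-71) + 4*(-2 + 1/24)²) = √(-5*(-1/71) + 4*(-47/24)²) = √(5/71 + 4*(2209/576)) = √(5/71 + 2209/144) = √(157559/10224) = √11186689/852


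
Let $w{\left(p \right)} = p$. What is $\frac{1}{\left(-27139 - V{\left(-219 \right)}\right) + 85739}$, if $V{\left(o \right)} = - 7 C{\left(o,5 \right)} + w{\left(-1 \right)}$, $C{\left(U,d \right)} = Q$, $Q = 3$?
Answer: $\frac{1}{58622} \approx 1.7058 \cdot 10^{-5}$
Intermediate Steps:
$C{\left(U,d \right)} = 3$
$V{\left(o \right)} = -22$ ($V{\left(o \right)} = \left(-7\right) 3 - 1 = -21 - 1 = -22$)
$\frac{1}{\left(-27139 - V{\left(-219 \right)}\right) + 85739} = \frac{1}{\left(-27139 - -22\right) + 85739} = \frac{1}{\left(-27139 + 22\right) + 85739} = \frac{1}{-27117 + 85739} = \frac{1}{58622}$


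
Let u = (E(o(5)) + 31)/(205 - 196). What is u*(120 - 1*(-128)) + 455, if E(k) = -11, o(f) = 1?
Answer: 9055/9 ≈ 1006.1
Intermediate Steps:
u = 20/9 (u = (-11 + 31)/(205 - 196) = 20/9 ≈ 2.2222)
u*(120 - 1*(-128)) + 455 = 20*(120 - 1*(-128))/9 + 455 = 20*(120 + 128)/9 + 455 = (20/9)*248 + 455 = 4960/9 + 455 = 9055/9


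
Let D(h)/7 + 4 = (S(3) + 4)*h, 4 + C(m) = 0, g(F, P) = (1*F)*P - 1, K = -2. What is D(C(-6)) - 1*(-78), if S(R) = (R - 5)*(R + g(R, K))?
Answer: -286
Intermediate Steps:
g(F, P) = -1 + F*P (g(F, P) = F*P - 1 = -1 + F*P)
S(R) = (-1 - R)*(-5 + R) (S(R) = (R - 5)*(R + (-1 + R*(-2))) = (-5 + R)*(R + (-1 - 2*R)) = (-5 + R)*(-1 - R) = (-1 - R)*(-5 + R))
C(m) = -4 (C(m) = -4 + 0 = -4)
D(h) = -28 + 84*h (D(h) = -28 + 7*(((5 - 1*3**2 + 4*3) + 4)*h) = -28 + 7*(((5 - 1*9 + 12) + 4)*h) = -28 + 7*(((5 - 9 + 12) + 4)*h) = -28 + 7*((8 + 4)*h) = -28 + 7*(12*h) = -28 + 84*h)
D(C(-6)) - 1*(-78) = (-28 + 84*(-4)) - 1*(-78) = (-28 - 336) + 78 = -364 + 78 = -286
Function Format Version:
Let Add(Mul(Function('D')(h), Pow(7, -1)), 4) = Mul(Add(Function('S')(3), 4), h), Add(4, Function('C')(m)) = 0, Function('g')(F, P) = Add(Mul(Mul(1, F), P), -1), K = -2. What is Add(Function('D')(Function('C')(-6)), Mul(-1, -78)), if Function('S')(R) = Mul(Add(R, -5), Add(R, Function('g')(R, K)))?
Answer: -286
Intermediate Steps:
Function('g')(F, P) = Add(-1, Mul(F, P)) (Function('g')(F, P) = Add(Mul(F, P), -1) = Add(-1, Mul(F, P)))
Function('S')(R) = Mul(Add(-1, Mul(-1, R)), Add(-5, R)) (Function('S')(R) = Mul(Add(R, -5), Add(R, Add(-1, Mul(R, -2)))) = Mul(Add(-5, R), Add(R, Add(-1, Mul(-2, R)))) = Mul(Add(-5, R), Add(-1, Mul(-1, R))) = Mul(Add(-1, Mul(-1, R)), Add(-5, R)))
Function('C')(m) = -4 (Function('C')(m) = Add(-4, 0) = -4)
Function('D')(h) = Add(-28, Mul(84, h)) (Function('D')(h) = Add(-28, Mul(7, Mul(Add(Add(5, Mul(-1, Pow(3, 2)), Mul(4, 3)), 4), h))) = Add(-28, Mul(7, Mul(Add(Add(5, Mul(-1, 9), 12), 4), h))) = Add(-28, Mul(7, Mul(Add(Add(5, -9, 12), 4), h))) = Add(-28, Mul(7, Mul(Add(8, 4), h))) = Add(-28, Mul(7, Mul(12, h))) = Add(-28, Mul(84, h)))
Add(Function('D')(Function('C')(-6)), Mul(-1, -78)) = Add(Add(-28, Mul(84, -4)), Mul(-1, -78)) = Add(Add(-28, -336), 78) = Add(-364, 78) = -286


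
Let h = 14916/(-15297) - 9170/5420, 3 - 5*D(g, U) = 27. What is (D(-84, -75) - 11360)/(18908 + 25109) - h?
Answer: 1465117939403/608239670930 ≈ 2.4088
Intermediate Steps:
D(g, U) = -24/5 (D(g, U) = ⅗ - ⅕*27 = ⅗ - 27/5 = -24/5)
h = -7370607/2763658 (h = 14916*(-1/15297) - 9170*1/5420 = -4972/5099 - 917/542 = -7370607/2763658 ≈ -2.6670)
(D(-84, -75) - 11360)/(18908 + 25109) - h = (-24/5 - 11360)/(18908 + 25109) - 1*(-7370607/2763658) = -56824/5/44017 + 7370607/2763658 = -56824/5*1/44017 + 7370607/2763658 = -56824/220085 + 7370607/2763658 = 1465117939403/608239670930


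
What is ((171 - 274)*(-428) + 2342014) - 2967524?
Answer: -581426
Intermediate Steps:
((171 - 274)*(-428) + 2342014) - 2967524 = (-103*(-428) + 2342014) - 2967524 = (44084 + 2342014) - 2967524 = 2386098 - 2967524 = -581426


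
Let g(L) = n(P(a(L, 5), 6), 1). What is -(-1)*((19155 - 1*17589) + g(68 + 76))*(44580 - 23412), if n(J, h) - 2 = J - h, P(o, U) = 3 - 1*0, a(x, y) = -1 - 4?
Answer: 33233760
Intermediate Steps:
a(x, y) = -5
P(o, U) = 3 (P(o, U) = 3 + 0 = 3)
n(J, h) = 2 + J - h (n(J, h) = 2 + (J - h) = 2 + J - h)
g(L) = 4 (g(L) = 2 + 3 - 1*1 = 2 + 3 - 1 = 4)
-(-1)*((19155 - 1*17589) + g(68 + 76))*(44580 - 23412) = -(-1)*((19155 - 1*17589) + 4)*(44580 - 23412) = -(-1)*((19155 - 17589) + 4)*21168 = -(-1)*(1566 + 4)*21168 = -(-1)*1570*21168 = -(-1)*33233760 = -1*(-33233760) = 33233760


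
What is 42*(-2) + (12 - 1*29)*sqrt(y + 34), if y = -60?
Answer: -84 - 17*I*sqrt(26) ≈ -84.0 - 86.683*I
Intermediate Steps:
42*(-2) + (12 - 1*29)*sqrt(y + 34) = 42*(-2) + (12 - 1*29)*sqrt(-60 + 34) = -84 + (12 - 29)*sqrt(-26) = -84 - 17*I*sqrt(26)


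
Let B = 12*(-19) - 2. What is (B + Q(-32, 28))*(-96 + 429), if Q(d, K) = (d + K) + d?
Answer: -88578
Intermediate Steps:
B = -230 (B = -228 - 2 = -230)
Q(d, K) = K + 2*d (Q(d, K) = (K + d) + d = K + 2*d)
(B + Q(-32, 28))*(-96 + 429) = (-230 + (28 + 2*(-32)))*(-96 + 429) = (-230 + (28 - 64))*333 = (-230 - 36)*333 = -266*333 = -88578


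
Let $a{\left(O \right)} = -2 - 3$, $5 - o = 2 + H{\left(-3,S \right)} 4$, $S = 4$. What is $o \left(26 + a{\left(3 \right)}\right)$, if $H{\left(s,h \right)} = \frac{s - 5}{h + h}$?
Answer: $147$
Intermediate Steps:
$H{\left(s,h \right)} = \frac{-5 + s}{2 h}$
$o = 7$ ($o = 5 - \left(2 + \frac{-5 - 3}{2 \cdot 4} \cdot 4\right) = 5 - \left(2 + \frac{1}{2} \cdot \frac{1}{4} \left(-8\right) 4\right) = 5 - \left(2 - 4\right) = 5 - -2 = 5 + 2 = 7$)
$a{\left(O \right)} = -5$ ($a{\left(O \right)} = -2 - 3 = -5$)
$o \left(26 + a{\left(3 \right)}\right) = 7 \left(26 - 5\right) = 7 \cdot 21 = 147$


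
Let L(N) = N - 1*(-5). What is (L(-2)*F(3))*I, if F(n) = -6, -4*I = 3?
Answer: 27/2 ≈ 13.500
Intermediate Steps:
L(N) = 5 + N (L(N) = N + 5 = 5 + N)
I = -3/4 (I = -1/4*3 = -3/4 ≈ -0.75000)
(L(-2)*F(3))*I = ((5 - 2)*(-6))*(-3/4) = (3*(-6))*(-3/4) = -18*(-3/4) = 27/2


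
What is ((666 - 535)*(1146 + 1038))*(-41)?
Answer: -11730264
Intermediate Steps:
((666 - 535)*(1146 + 1038))*(-41) = (131*2184)*(-41) = 286104*(-41) = -11730264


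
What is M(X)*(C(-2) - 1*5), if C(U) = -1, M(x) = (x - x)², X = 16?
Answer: 0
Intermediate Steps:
M(x) = 0 (M(x) = 0² = 0)
M(X)*(C(-2) - 1*5) = 0*(-1 - 1*5) = 0*(-1 - 5) = 0*(-6) = 0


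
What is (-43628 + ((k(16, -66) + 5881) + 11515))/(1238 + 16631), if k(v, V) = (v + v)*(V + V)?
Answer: -30456/17869 ≈ -1.7044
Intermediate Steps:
k(v, V) = 4*V*v (k(v, V) = (2*v)*(2*V) = 4*V*v)
(-43628 + ((k(16, -66) + 5881) + 11515))/(1238 + 16631) = (-43628 + ((4*(-66)*16 + 5881) + 11515))/(1238 + 16631) = (-43628 + ((-4224 + 5881) + 11515))/17869 = (-43628 + (1657 + 11515))*(1/17869) = (-43628 + 13172)*(1/17869) = -30456*1/17869 = -30456/17869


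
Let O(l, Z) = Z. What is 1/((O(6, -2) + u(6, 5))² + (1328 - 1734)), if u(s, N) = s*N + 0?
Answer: 1/378 ≈ 0.0026455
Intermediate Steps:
u(s, N) = N*s (u(s, N) = N*s + 0 = N*s)
1/((O(6, -2) + u(6, 5))² + (1328 - 1734)) = 1/((-2 + 5*6)² + (1328 - 1734)) = 1/((-2 + 30)² - 406) = 1/(28² - 406) = 1/(784 - 406) = 1/378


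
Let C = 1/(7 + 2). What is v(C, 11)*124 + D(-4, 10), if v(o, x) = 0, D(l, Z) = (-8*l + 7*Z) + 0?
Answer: 102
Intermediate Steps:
D(l, Z) = -8*l + 7*Z
C = ⅑ (C = 1/9 = ⅑ ≈ 0.11111)
v(C, 11)*124 + D(-4, 10) = 0*124 + (-8*(-4) + 7*10) = 0 + (32 + 70) = 0 + 102 = 102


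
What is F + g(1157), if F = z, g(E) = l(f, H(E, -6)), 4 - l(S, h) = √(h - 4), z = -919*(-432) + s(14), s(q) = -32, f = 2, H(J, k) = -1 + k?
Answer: 396980 - I*√11 ≈ 3.9698e+5 - 3.3166*I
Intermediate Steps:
z = 396976 (z = -919*(-432) - 32 = 397008 - 32 = 396976)
l(S, h) = 4 - √(-4 + h) (l(S, h) = 4 - √(h - 4) = 4 - √(-4 + h))
g(E) = 4 - I*√11 (g(E) = 4 - √(-4 + (-1 - 6)) = 4 - √(-4 - 7) = 4 - √(-11) = 4 - I*√11)
F = 396976
F + g(1157) = 396976 + (4 - I*√11) = 396980 - I*√11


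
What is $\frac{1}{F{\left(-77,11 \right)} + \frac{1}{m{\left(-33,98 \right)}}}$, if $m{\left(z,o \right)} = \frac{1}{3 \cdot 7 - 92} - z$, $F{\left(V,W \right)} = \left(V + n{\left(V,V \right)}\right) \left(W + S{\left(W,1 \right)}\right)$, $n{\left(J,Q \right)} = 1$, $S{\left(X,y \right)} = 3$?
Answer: $- \frac{2342}{2491817} \approx -0.00093988$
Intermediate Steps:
$F{\left(V,W \right)} = \left(1 + V\right) \left(3 + W\right)$ ($F{\left(V,W \right)} = \left(V + 1\right) \left(W + 3\right) = \left(1 + V\right) \left(3 + W\right)$)
$m{\left(z,o \right)} = - \frac{1}{71} - z$ ($m{\left(z,o \right)} = \frac{1}{21 - 92} - z = \frac{1}{-71} - z = - \frac{1}{71} - z$)
$\frac{1}{F{\left(-77,11 \right)} + \frac{1}{m{\left(-33,98 \right)}}} = \frac{1}{\left(3 + 11 + 3 \left(-77\right) - 847\right) + \frac{1}{- \frac{1}{71} - -33}} = \frac{1}{\left(3 + 11 - 231 - 847\right) + \frac{1}{- \frac{1}{71} + 33}} = \frac{1}{-1064 + \frac{1}{\frac{2342}{71}}} = \frac{1}{-1064 + \frac{71}{2342}} = \frac{1}{- \frac{2491817}{2342}} = - \frac{2342}{2491817}$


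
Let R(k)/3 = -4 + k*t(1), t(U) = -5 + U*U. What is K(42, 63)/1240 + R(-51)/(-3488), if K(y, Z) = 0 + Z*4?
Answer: 2109/67580 ≈ 0.031207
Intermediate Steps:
K(y, Z) = 4*Z (K(y, Z) = 0 + 4*Z = 4*Z)
t(U) = -5 + U**2
R(k) = -12 - 12*k (R(k) = 3*(-4 + k*(-5 + 1**2)) = 3*(-4 + k*(-5 + 1)) = 3*(-4 + k*(-4)) = 3*(-4 - 4*k) = -12 - 12*k)
K(42, 63)/1240 + R(-51)/(-3488) = (4*63)/1240 + (-12 - 12*(-51))/(-3488) = 252*(1/1240) + (-12 + 612)*(-1/3488) = 63/310 + 600*(-1/3488) = 63/310 - 75/436 = 2109/67580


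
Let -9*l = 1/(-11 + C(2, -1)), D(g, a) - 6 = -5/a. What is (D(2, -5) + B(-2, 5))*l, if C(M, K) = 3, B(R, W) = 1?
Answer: ⅑ ≈ 0.11111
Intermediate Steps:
D(g, a) = 6 - 5/a
l = 1/72 (l = -1/(9*(-11 + 3)) = -⅑/(-8) = -⅑*(-⅛) = 1/72 ≈ 0.013889)
(D(2, -5) + B(-2, 5))*l = ((6 - 5/(-5)) + 1)*(1/72) = ((6 - 5*(-⅕)) + 1)*(1/72) = ((6 + 1) + 1)*(1/72) = (7 + 1)*(1/72) = 8*(1/72) = ⅑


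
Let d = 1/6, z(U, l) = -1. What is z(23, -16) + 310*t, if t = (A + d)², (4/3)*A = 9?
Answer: 1067723/72 ≈ 14829.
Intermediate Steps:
A = 27/4 (A = (¾)*9 = 27/4 ≈ 6.7500)
d = ⅙ ≈ 0.16667
t = 6889/144 (t = (27/4 + ⅙)² = (83/12)² = 6889/144 ≈ 47.840)
z(23, -16) + 310*t = -1 + 310*(6889/144) = -1 + 1067795/72 = 1067723/72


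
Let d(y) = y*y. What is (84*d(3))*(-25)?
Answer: -18900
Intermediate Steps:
d(y) = y²
(84*d(3))*(-25) = (84*3²)*(-25) = (84*9)*(-25) = 756*(-25) = -18900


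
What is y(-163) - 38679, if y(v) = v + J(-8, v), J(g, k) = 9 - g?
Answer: -38825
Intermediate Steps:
y(v) = 17 + v (y(v) = v + (9 - 1*(-8)) = v + (9 + 8) = v + 17 = 17 + v)
y(-163) - 38679 = (17 - 163) - 38679 = -146 - 38679 = -38825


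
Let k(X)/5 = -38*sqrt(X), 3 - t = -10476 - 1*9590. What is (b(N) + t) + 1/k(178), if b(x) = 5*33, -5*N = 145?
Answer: 20234 - sqrt(178)/33820 ≈ 20234.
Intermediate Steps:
N = -29 (N = -1/5*145 = -29)
b(x) = 165
t = 20069 (t = 3 - (-10476 - 1*9590) = 3 - (-10476 - 9590) = 3 - 1*(-20066) = 3 + 20066 = 20069)
k(X) = -190*sqrt(X) (k(X) = 5*(-38*sqrt(X)) = -190*sqrt(X))
(b(N) + t) + 1/k(178) = (165 + 20069) + 1/(-190*sqrt(178)) = 20234 - sqrt(178)/33820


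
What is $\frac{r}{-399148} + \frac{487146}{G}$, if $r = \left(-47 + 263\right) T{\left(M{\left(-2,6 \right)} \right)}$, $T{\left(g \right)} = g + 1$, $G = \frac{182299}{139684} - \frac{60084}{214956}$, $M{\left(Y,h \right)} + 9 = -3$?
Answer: $\frac{13514674554982271110}{28451759493957} \approx 4.75 \cdot 10^{5}$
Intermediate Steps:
$M{\left(Y,h \right)} = -12$ ($M{\left(Y,h \right)} = -9 - 3 = -12$)
$G = \frac{855374733}{834053164}$ ($G = 182299 \cdot \frac{1}{139684} - \frac{1669}{5971} = \frac{182299}{139684} - \frac{1669}{5971} = \frac{855374733}{834053164} \approx 1.0256$)
$T{\left(g \right)} = 1 + g$
$r = -2376$ ($r = \left(-47 + 263\right) \left(1 - 12\right) = 216 \left(-11\right) = -2376$)
$\frac{r}{-399148} + \frac{487146}{G} = - \frac{2376}{-399148} + \frac{487146}{\frac{855374733}{834053164}} = \left(-2376\right) \left(- \frac{1}{399148}\right) + 487146 \cdot \frac{834053164}{855374733} = \frac{594}{99787} + \frac{135435220876648}{285124911} = \frac{13514674554982271110}{28451759493957}$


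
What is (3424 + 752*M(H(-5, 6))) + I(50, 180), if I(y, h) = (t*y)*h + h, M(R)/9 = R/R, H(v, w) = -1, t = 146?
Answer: 1324372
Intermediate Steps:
M(R) = 9 (M(R) = 9*(R/R) = 9*1 = 9)
I(y, h) = h + 146*h*y (I(y, h) = (146*y)*h + h = 146*h*y + h = h + 146*h*y)
(3424 + 752*M(H(-5, 6))) + I(50, 180) = (3424 + 752*9) + 180*(1 + 146*50) = (3424 + 6768) + 180*(1 + 7300) = 10192 + 180*7301 = 10192 + 1314180 = 1324372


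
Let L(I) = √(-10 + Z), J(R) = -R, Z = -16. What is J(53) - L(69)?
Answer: -53 - I*√26 ≈ -53.0 - 5.099*I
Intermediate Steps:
L(I) = I*√26 (L(I) = √(-10 - 16) = √(-26) = I*√26)
J(53) - L(69) = -1*53 - I*√26 = -53 - I*√26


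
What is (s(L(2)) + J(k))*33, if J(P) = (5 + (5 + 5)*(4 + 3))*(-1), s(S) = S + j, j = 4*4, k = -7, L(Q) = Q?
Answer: -1881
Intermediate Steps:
j = 16
s(S) = 16 + S (s(S) = S + 16 = 16 + S)
J(P) = -75 (J(P) = (5 + 10*7)*(-1) = (5 + 70)*(-1) = 75*(-1) = -75)
(s(L(2)) + J(k))*33 = ((16 + 2) - 75)*33 = (18 - 75)*33 = -57*33 = -1881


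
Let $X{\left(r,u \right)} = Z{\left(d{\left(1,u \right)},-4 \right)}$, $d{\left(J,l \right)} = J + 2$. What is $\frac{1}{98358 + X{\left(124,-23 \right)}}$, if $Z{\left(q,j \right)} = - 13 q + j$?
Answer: $\frac{1}{98315} \approx 1.0171 \cdot 10^{-5}$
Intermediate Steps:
$d{\left(J,l \right)} = 2 + J$
$Z{\left(q,j \right)} = j - 13 q$
$X{\left(r,u \right)} = -43$ ($X{\left(r,u \right)} = -4 - 13 \left(2 + 1\right) = -4 - 39 = -43$)
$\frac{1}{98358 + X{\left(124,-23 \right)}} = \frac{1}{98358 - 43} = \frac{1}{98315}$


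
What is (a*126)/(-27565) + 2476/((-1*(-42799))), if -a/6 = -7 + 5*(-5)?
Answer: -967142468/1179754435 ≈ -0.81978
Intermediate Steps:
a = 192 (a = -6*(-7 + 5*(-5)) = -6*(-7 - 25) = -6*(-32) = 192)
(a*126)/(-27565) + 2476/((-1*(-42799))) = (192*126)/(-27565) + 2476/((-1*(-42799))) = 24192*(-1/27565) + 2476/42799 = -24192/27565 + 2476*(1/42799) = -24192/27565 + 2476/42799 = -967142468/1179754435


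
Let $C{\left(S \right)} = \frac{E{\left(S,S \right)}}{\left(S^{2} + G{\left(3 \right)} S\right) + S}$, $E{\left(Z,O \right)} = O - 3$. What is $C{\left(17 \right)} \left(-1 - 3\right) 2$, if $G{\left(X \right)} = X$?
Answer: $- \frac{16}{51} \approx -0.31373$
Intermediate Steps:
$E{\left(Z,O \right)} = -3 + O$ ($E{\left(Z,O \right)} = O - 3 = -3 + O$)
$C{\left(S \right)} = \frac{-3 + S}{S^{2} + 4 S}$ ($C{\left(S \right)} = \frac{-3 + S}{\left(S^{2} + 3 S\right) + S} = \frac{-3 + S}{S^{2} + 4 S}$)
$C{\left(17 \right)} \left(-1 - 3\right) 2 = \frac{-3 + 17}{17 \left(4 + 17\right)} \left(-1 - 3\right) 2 = \frac{1}{17} \cdot \frac{1}{21} \cdot 14 \left(\left(-4\right) 2\right) = \frac{1}{17} \cdot \frac{1}{21} \cdot 14 \left(-8\right) = \frac{2}{51} \left(-8\right) = - \frac{16}{51}$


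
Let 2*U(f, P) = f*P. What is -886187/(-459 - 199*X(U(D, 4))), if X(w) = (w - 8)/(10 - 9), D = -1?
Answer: -886187/1531 ≈ -578.83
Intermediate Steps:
U(f, P) = P*f/2 (U(f, P) = (f*P)/2 = (P*f)/2 = P*f/2)
X(w) = -8 + w (X(w) = (-8 + w)/1 = (-8 + w)*1 = -8 + w)
-886187/(-459 - 199*X(U(D, 4))) = -886187/(-459 - 199*(-8 + (½)*4*(-1))) = -886187/(-459 - 199*(-8 - 2)) = -886187/(-459 - 199*(-10)) = -886187/(-459 + 1990) = -886187/1531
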